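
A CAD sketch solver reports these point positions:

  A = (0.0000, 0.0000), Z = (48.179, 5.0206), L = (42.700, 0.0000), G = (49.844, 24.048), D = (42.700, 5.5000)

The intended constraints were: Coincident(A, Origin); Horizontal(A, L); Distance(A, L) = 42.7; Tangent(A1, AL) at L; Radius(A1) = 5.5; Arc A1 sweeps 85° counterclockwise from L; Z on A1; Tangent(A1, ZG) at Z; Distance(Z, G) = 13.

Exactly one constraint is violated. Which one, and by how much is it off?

Distance(Z, G) = 13 — off by 6.10.

A = (0.00, 0.00) ✓; A.y = 0.00, L.y = 0.00 ✓; |AL| = 42.70 ✓; ∠(DL, LA) = 90.00° ✓; |DL| = 5.500 ✓; bearing(D→Z) − bearing(D→L) = 85.00° ✓; |DZ| = 5.500 ✓; ∠(DZ, ZG) = 90.00° ✓; |ZG| = 19.10 ✗.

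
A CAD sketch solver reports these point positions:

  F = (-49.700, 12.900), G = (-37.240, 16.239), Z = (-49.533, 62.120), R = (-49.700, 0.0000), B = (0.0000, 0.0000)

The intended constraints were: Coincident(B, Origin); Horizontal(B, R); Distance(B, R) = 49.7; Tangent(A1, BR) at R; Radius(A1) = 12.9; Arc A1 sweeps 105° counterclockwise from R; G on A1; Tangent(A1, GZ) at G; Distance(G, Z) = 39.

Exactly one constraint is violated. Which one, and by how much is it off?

Distance(G, Z) = 39 — off by 8.50.

B = (0.00, 0.00) ✓; B.y = 0.00, R.y = 0.00 ✓; |BR| = 49.70 ✓; ∠(FR, RB) = 90.00° ✓; |FR| = 12.90 ✓; bearing(F→G) − bearing(F→R) = 105.0° ✓; |FG| = 12.90 ✓; ∠(FG, GZ) = 90.00° ✓; |GZ| = 47.50 ✗.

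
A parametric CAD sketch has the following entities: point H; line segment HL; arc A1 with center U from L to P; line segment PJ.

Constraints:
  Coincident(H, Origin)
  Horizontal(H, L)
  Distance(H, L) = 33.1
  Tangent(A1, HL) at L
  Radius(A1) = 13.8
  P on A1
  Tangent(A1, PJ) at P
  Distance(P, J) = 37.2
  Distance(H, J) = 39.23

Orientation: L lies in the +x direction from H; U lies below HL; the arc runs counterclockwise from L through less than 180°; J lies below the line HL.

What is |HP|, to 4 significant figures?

22.24

Checks: |UP| = 13.80 ✓; ∠(UP, PJ) = 90.00° ✓; |PJ| = 37.20 ✓; |HJ| = 39.23 ✓.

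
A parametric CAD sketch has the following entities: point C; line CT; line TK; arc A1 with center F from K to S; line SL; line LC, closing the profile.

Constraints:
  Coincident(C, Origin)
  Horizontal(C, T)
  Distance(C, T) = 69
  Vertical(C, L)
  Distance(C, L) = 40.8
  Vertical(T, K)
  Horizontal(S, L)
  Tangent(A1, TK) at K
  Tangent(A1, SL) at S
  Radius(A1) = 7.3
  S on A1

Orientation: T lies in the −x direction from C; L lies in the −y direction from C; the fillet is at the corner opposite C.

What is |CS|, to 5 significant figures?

73.970

C is at the origin; CT is horizontal with |CT| = 69.0 and T on the −x side, so T = (-69.000, 0.0000). CL is vertical with |CL| = 40.8 and L on the −y side, so L = (0.0000, -40.800). The virtual corner opposite C is at (-69.000, -40.800). A1 meets TK tangentially, so FK is at right angles to TK and A1 meets SL tangentially, so FS is at right angles to SL, with radius 7.3, so the center F sits 7.3 in from both sides at F = (-61.700, -33.500). That places the tangent points at K = (-69.000, -33.500) on TK and S = (-61.700, -40.800) on SL. Then |CS| = |S − C| = 73.970.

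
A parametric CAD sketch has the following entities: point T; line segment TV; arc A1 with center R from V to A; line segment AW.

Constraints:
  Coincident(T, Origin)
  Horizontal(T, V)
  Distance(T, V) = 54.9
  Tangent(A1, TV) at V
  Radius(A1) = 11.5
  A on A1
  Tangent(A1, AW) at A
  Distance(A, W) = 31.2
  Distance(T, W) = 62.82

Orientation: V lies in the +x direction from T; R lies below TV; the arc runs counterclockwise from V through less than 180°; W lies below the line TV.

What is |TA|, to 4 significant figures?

45.12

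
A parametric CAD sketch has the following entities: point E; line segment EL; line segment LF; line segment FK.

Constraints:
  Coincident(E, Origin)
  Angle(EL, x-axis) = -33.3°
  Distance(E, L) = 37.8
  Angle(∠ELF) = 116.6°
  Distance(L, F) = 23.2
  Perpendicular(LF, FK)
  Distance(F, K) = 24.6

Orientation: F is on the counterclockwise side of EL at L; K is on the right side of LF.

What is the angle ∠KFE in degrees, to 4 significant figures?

130.1°

∠ELF = 116.6°, so LF runs at -33.3° + (180° − 116.6°) = 30.10° from the x-axis; with |LF| = 23.2, F = L + 23.2·(cos 30.10°, sin 30.10°) = (51.67, -9.118). The perpendicularity gives FK at right angles to LF; with |FK| = 24.6 on the right of LF, K = F + 24.6·(0.5015, -0.8652) = (64.00, -30.40). Then cos ∠KFE = FK·FE / (|FK||FE|), giving 130.1°.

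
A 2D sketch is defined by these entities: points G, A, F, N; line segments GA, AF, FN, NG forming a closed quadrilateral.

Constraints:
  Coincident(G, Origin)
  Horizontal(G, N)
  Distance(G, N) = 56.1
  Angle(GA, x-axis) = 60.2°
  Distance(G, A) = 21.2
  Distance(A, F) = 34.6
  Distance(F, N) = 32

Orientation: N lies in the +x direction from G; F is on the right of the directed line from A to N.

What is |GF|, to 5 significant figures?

29.249

G is at the origin; GN is horizontal with |GN| = 56.1 and N in +x, so N = (56.1, 0). GA runs at 60.2° with |GA| = 21.2, so A = (10.536, 18.397). F is determined by |AF| = 34.6 and |FN| = 32.0 together: it lies at the intersection of circle(A, 34.6) and circle(N, 32.0). With |AN| = 49.138, the foot of the radical line on AN is 26.331 from A and the perpendicular offset is √(34.6² − 26.331²) = 22.446. Taking the right-of-AN solution: F = (26.548, -12.275).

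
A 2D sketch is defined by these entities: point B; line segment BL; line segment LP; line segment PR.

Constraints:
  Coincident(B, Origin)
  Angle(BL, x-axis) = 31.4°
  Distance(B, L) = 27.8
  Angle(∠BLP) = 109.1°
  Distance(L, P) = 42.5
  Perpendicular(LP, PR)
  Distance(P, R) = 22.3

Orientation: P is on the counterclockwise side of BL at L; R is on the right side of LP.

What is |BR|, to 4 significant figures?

70.86

∠BLP = 109.1°, so LP runs at 31.4° + (180° − 109.1°) = 102.3° from the x-axis; with |LP| = 42.5, P = L + 42.5·(cos 102.3°, sin 102.3°) = (14.67, 56.01). LP is perpendicular to PR; with |PR| = 22.3 on the right of LP, R = P + 22.3·(0.9770, 0.2130) = (36.46, 60.76). Then |BR| = |R − B| = 70.86.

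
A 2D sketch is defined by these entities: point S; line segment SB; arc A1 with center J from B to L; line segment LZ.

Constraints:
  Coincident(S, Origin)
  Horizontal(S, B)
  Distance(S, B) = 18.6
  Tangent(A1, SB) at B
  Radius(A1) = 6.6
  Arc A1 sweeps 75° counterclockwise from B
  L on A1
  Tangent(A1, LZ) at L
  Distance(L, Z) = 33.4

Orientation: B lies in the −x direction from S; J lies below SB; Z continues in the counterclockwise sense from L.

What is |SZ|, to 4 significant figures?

50.11

S is at the origin; S and B share the same y with |SB| = 18.6 and B on the −x side, so B = (-18.60, 0.000). Tangency of A1 to SB means the radius JB is perpendicular to SB, so J = B + (0, -6.6) = (-18.60, -6.600). On A1, B sits at bearing 90° from J; a 75° counterclockwise sweep puts L at bearing 165°, so L = J + 6.6·(cos 165°, sin 165°) = (-24.98, -4.892). Since A1 is tangent to LZ there, JL ⟂ LZ, so LZ runs along (−sin 165°, cos 165°); with |LZ| = 33.4, Z = (-33.62, -37.15). Then |SZ| = |Z − S| = 50.11.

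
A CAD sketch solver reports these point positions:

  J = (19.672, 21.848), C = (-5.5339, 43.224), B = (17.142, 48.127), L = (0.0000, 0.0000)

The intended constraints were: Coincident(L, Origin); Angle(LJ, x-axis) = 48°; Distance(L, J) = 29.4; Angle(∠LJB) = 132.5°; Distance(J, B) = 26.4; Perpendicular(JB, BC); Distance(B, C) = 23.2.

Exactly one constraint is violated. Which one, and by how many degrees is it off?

Perpendicular(JB, BC) — off by 6.70°.

L = (0.00, 0.00) ✓; LJ at 48.00° ✓; |LJ| = 29.40 ✓; ∠LJB = 132.5° ✓; |JB| = 26.40 ✓; ∠(JB, BC) = 96.70° ✗; |BC| = 23.20 ✓.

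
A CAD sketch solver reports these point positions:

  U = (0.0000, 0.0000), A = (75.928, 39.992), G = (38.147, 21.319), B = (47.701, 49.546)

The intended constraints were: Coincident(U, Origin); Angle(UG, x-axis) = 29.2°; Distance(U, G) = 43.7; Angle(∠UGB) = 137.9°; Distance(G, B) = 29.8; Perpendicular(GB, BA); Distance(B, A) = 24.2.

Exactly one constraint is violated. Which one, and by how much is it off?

Distance(B, A) = 24.2 — off by 5.60.

U = (0.00, 0.00) ✓; UG at 29.20° ✓; |UG| = 43.70 ✓; ∠UGB = 137.9° ✓; |GB| = 29.80 ✓; ∠(GB, BA) = 90.00° ✓; |BA| = 29.80 ✗.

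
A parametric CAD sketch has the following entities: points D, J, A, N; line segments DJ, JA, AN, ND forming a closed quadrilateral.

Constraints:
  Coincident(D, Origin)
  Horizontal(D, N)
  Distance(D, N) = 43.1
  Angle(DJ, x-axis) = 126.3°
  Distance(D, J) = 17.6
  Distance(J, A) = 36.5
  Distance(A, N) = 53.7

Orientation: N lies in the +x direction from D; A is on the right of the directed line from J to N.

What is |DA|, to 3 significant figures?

22.8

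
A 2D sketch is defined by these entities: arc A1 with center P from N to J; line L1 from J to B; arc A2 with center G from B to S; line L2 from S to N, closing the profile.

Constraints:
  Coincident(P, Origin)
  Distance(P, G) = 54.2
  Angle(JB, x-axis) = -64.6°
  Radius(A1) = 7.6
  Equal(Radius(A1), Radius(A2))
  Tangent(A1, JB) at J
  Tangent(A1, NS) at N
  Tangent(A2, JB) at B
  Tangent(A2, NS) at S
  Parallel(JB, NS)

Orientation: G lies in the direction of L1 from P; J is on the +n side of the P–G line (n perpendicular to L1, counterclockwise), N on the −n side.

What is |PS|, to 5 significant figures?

54.730

The slot axis is L1's direction at -64.6°, so u = (cos -64.6°, sin -64.6°) = (0.42894, -0.90334) and n = (−sin -64.6°, cos -64.6°) = (0.90334, 0.42894). P is at the origin and G lies 54.2 along u from P, so G = 54.2·u = (23.248, -48.961). Tangency of A1 to both parallel lines with radius 7.6 puts J and N at P ± 7.6·n: J = (6.8653, 3.2599), N = (-6.8653, -3.2599). Equal radii place B and S the same way about G: B = G + 7.6·n = (30.114, -45.701), S = G − 7.6·n = (16.383, -52.221). Then |PS| = |S − P| = 54.730.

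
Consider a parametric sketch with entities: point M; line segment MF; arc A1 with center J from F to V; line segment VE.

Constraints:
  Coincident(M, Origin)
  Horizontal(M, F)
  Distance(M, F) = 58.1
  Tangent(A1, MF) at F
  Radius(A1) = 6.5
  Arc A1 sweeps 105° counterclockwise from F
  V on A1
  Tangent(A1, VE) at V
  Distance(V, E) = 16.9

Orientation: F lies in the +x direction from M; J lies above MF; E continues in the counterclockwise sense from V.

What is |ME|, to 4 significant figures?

64.82

M is at the origin; MF is horizontal with |MF| = 58.1 and F on the +x side, so F = (58.10, 0.000). A1 meets MF tangentially, so JF is at right angles to MF, so J = F + (0, 6.5) = (58.10, 6.500). On A1, F sits at bearing -90° from J; a 105° counterclockwise sweep puts V at bearing 15°, so V = J + 6.5·(cos 15°, sin 15°) = (64.38, 8.182). A1 meets VE tangentially, so JV is at right angles to VE, so VE runs along (−sin 15°, cos 15°); with |VE| = 16.9, E = (60.00, 24.51). Then |ME| = |E − M| = 64.82.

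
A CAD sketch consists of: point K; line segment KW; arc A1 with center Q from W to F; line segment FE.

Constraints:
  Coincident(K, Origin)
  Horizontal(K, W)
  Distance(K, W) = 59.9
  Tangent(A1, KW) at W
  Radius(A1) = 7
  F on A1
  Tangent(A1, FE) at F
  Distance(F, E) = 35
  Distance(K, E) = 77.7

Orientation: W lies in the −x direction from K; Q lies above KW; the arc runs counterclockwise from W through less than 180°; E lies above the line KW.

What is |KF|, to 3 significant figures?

54.1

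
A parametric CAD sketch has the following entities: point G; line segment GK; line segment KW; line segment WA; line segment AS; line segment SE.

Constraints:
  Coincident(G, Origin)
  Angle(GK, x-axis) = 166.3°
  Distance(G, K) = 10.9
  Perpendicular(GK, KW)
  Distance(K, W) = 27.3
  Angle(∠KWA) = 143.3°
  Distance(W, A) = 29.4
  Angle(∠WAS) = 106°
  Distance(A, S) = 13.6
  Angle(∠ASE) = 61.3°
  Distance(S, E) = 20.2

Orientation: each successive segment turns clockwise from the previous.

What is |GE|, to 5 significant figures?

33.168

G is at the origin; GK runs at 166.3° with length 10.9, so K = (-10.590, 2.5815). The perpendicularity gives KW at right angles to GK, so KW runs at 76.300°; with |KW| = 27.3, W = (-4.1242, 29.105). ∠KWA = 143.3° gives WA at 39.600° from the x-axis; with |WA| = 29.4, A = (18.529, 47.845). ∠WAS = 106.0° gives AS at -34.400° from the x-axis; with |AS| = 13.6, S = (29.750, 40.162). ∠ASE = 61.3° gives SE at -153.10° from the x-axis; with |SE| = 20.2, E = (11.736, 31.022). Then |GE| = |E − G| = 33.168.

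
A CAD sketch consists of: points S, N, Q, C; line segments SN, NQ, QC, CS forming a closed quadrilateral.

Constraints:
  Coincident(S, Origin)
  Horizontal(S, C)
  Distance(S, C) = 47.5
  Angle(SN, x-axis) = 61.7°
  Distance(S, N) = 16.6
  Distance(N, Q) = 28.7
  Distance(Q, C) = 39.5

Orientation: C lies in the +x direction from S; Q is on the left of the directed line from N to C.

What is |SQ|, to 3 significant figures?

44.8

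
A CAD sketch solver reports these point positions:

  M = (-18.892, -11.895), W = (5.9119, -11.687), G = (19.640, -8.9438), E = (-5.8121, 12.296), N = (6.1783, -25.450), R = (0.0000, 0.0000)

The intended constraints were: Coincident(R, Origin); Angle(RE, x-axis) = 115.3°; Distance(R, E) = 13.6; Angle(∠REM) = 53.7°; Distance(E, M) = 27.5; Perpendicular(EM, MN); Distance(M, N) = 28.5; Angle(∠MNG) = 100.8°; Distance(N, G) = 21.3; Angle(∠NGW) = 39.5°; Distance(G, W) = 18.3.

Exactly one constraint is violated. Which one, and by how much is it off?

Distance(G, W) = 18.3 — off by 4.30.

R = (0.00, 0.00) ✓; RE at 115.3° ✓; |RE| = 13.60 ✓; ∠REM = 53.70° ✓; |EM| = 27.50 ✓; ∠(EM, MN) = 90.00° ✓; |MN| = 28.50 ✓; ∠MNG = 100.8° ✓; |NG| = 21.30 ✓; ∠NGW = 39.50° ✓; |GW| = 14.00 ✗.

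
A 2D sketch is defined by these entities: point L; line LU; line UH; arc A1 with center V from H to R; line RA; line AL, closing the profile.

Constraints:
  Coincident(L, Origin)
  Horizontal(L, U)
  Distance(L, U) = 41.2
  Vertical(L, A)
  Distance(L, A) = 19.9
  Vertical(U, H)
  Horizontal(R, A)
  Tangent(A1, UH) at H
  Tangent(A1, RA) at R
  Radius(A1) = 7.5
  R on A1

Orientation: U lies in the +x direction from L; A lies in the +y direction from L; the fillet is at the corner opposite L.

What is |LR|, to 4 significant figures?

39.14

The virtual corner opposite L is at (41.20, 19.90). A1 meets UH tangentially, so VH is at right angles to UH and the tangent condition forces VR to be normal to RA, with radius 7.5, so the center V sits 7.5 in from both sides at V = (33.70, 12.40). That places the tangent points at H = (41.20, 12.40) on UH and R = (33.70, 19.90) on RA. Then |LR| = |R − L| = 39.14.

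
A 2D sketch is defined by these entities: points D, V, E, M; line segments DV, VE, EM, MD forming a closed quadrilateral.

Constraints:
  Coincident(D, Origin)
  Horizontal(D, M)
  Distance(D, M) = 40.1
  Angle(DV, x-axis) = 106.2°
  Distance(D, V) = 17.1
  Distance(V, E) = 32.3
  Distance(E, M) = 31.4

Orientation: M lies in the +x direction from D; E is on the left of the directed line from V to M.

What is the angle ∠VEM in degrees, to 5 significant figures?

97.187°

D is at the origin; D and M share the same y with |DM| = 40.1 and M in +x, so M = (40.1, 0). DV runs at 106.2° with |DV| = 17.1, so V = (-4.7707, 16.421). E is determined by |VE| = 32.3 and |EM| = 31.4 together: it lies at the intersection of circle(V, 32.3) and circle(M, 31.4). With |VM| = 47.781, the foot of the radical line on VM is 24.490 from V and the perpendicular offset is √(32.3² − 24.490²) = 21.060. Taking the left-of-VM solution: E = (25.466, 27.781).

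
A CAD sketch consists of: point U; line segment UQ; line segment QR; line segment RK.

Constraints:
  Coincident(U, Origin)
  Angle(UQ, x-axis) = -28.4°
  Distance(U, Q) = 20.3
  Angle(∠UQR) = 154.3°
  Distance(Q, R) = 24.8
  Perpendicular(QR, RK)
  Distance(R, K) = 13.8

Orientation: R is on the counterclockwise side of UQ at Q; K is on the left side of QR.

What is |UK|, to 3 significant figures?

43.4

U is at the origin; UQ runs at -28.4° with length 20.3, so Q = 20.3·(cos -28.4°, sin -28.4°) = (17.9, -9.66). ∠UQR = 154.3°, so QR runs at -28.4° + (180° − 154.3°) = -2.70° from the x-axis; with |QR| = 24.8, R = Q + 24.8·(cos -2.70°, sin -2.70°) = (42.6, -10.8). QR ⟂ RK; with |RK| = 13.8 on the left of QR, K = R + 13.8·(0.0471, 0.999) = (43.3, 2.96). Then |UK| = |K − U| = 43.4.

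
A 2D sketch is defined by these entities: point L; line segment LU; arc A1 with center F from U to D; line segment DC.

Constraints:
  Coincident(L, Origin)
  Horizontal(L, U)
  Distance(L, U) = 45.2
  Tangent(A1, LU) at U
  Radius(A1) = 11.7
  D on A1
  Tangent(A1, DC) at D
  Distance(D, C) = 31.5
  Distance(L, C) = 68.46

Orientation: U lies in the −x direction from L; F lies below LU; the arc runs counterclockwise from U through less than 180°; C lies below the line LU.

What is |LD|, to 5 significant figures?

58.344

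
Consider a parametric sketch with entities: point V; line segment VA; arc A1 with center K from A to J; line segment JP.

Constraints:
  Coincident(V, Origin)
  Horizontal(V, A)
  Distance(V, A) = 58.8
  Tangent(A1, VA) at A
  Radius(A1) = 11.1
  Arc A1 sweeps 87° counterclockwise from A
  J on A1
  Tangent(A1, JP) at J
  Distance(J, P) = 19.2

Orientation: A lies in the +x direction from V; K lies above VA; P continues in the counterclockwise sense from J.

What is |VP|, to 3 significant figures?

76.9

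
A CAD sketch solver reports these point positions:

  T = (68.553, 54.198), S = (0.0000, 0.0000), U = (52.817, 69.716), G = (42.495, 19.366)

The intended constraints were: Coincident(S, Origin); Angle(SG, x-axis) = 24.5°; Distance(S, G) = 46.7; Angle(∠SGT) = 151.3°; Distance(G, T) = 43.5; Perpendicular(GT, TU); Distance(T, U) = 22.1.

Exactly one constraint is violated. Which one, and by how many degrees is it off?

Perpendicular(GT, TU) — off by 7.80°.

S = (0.00, 0.00) ✓; SG at 24.50° ✓; |SG| = 46.70 ✓; ∠SGT = 151.3° ✓; |GT| = 43.50 ✓; ∠(GT, TU) = 82.20° ✗; |TU| = 22.10 ✓.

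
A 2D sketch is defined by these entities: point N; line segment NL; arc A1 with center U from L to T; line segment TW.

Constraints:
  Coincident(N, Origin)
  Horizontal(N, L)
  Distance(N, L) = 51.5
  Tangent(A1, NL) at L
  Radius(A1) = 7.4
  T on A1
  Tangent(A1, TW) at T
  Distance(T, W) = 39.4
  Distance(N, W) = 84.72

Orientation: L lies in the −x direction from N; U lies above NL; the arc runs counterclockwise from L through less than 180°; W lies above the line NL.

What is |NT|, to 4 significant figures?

48.05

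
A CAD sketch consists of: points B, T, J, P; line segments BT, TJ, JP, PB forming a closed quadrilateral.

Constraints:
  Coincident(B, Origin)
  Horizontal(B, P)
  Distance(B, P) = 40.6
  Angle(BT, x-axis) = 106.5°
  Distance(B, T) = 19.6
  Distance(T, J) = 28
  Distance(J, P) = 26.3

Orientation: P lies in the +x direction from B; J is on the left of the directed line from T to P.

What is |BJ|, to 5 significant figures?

29.408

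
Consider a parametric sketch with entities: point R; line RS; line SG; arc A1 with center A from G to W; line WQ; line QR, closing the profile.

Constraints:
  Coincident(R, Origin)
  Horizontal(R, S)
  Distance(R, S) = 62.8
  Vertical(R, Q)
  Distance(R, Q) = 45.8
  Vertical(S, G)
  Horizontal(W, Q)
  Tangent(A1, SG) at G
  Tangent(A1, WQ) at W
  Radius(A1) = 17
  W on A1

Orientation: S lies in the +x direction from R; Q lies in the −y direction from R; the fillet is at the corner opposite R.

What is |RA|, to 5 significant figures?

54.102

RQ is vertical with |RQ| = 45.8 and Q on the −y side, so Q = (0.0000, -45.800). The virtual corner opposite R is at (62.800, -45.800). Tangency of A1 to SG means the radius AG is perpendicular to SG and tangency of A1 to WQ means the radius AW is perpendicular to WQ, with radius 17.0, so the center A sits 17.0 in from both sides at A = (45.800, -28.800). Then |RA| = |A − R| = 54.102.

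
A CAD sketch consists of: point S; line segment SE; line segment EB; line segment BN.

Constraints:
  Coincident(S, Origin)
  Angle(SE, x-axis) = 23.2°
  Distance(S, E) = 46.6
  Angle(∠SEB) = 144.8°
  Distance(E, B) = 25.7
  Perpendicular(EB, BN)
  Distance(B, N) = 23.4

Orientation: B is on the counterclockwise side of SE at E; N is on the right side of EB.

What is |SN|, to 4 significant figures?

81.20

∠SEB = 144.8°, so EB runs at 23.2° + (180° − 144.8°) = 58.40° from the x-axis; with |EB| = 25.7, B = E + 25.7·(cos 58.40°, sin 58.40°) = (56.30, 40.25). EB ⟂ BN; with |BN| = 23.4 on the right of EB, N = B + 23.4·(0.8517, -0.5240) = (76.23, 27.99). Then |SN| = |N − S| = 81.20.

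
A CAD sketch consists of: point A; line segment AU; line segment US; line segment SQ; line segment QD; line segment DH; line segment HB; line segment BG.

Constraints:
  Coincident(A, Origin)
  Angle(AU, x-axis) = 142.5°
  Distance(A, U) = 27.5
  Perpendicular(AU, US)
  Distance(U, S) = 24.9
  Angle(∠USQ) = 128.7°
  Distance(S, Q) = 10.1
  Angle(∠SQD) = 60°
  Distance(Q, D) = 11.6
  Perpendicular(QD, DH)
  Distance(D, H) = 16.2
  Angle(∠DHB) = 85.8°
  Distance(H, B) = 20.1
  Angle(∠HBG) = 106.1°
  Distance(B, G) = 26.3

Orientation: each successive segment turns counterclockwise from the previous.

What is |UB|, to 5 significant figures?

38.174

A is at the origin; AU runs at 142.5° with length 27.5, so U = (-21.817, 16.741). The perpendicularity gives US at right angles to AU, so US runs at -127.50°; with |US| = 24.9, S = (-36.975, -3.0136). ∠USQ = 128.7° gives SQ at -76.200° from the x-axis; with |SQ| = 10.1, Q = (-34.566, -12.822). ∠SQD = 60.0° gives QD at 43.800° from the x-axis; with |QD| = 11.6, D = (-26.194, -4.7932). The perpendicularity gives DH at right angles to QD, so DH runs at 133.80°; with |DH| = 16.2, H = (-37.406, 6.8994). ∠DHB = 85.8° gives HB at -132.00° from the x-axis; with |HB| = 20.1, B = (-50.856, -8.0378). Then |UB| = |B − U| = 38.174.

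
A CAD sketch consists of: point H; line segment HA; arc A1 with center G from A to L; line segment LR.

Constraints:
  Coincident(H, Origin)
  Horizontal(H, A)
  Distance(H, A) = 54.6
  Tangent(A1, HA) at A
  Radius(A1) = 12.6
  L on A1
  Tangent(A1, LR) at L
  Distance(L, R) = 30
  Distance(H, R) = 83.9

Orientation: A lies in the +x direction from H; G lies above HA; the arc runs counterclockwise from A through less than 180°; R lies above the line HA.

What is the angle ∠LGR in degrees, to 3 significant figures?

67.2°

Checks: |GA| = 12.60 ✓; |GL| = 12.60 ✓; ∠(GL, LR) = 90.00° ✓; |LR| = 30.00 ✓; |HR| = 83.90 ✓.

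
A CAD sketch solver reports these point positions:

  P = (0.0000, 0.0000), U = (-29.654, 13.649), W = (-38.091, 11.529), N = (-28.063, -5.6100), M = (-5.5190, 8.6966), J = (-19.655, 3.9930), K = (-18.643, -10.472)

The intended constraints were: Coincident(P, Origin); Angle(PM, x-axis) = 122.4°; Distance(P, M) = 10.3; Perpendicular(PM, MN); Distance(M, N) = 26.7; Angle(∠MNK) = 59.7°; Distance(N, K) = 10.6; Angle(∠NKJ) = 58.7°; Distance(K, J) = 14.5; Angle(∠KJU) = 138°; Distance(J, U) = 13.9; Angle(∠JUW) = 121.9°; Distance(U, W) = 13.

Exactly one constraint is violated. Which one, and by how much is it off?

Distance(U, W) = 13 — off by 4.30.

P = (0.00, 0.00) ✓; PM at 122.4° ✓; |PM| = 10.30 ✓; ∠(PM, MN) = 90.00° ✓; |MN| = 26.70 ✓; ∠MNK = 59.70° ✓; |NK| = 10.60 ✓; ∠NKJ = 58.70° ✓; |KJ| = 14.50 ✓; ∠KJU = 138.0° ✓; |JU| = 13.90 ✓; ∠JUW = 121.9° ✓; |UW| = 8.699 ✗.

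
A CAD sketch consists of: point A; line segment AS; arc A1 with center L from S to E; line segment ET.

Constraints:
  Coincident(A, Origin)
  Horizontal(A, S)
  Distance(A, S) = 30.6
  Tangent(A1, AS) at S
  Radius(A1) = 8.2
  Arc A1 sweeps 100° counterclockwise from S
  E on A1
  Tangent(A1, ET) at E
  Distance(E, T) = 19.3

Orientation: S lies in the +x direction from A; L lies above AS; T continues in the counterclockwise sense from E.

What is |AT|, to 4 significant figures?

45.47

On A1, S sits at bearing -90° from L; a 100° counterclockwise sweep puts E at bearing 10°, so E = L + 8.2·(cos 10°, sin 10°) = (38.68, 9.624). Tangency of A1 to ET means the radius LE is perpendicular to ET, so ET runs along (−sin 10°, cos 10°); with |ET| = 19.3, T = (35.32, 28.63). Then |AT| = |T − A| = 45.47.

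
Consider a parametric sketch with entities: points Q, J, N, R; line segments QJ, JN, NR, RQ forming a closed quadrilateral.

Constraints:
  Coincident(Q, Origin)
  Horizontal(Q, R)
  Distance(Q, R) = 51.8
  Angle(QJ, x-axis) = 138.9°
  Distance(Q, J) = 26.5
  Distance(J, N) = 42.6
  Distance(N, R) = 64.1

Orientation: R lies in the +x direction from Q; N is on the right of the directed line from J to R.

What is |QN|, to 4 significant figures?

24.71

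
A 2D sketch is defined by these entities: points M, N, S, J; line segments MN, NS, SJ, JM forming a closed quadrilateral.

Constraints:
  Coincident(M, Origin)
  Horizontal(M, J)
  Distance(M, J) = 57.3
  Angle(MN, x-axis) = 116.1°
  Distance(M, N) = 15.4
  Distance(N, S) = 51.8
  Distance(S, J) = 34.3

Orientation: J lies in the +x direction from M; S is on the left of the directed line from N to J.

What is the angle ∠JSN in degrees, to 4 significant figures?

97.07°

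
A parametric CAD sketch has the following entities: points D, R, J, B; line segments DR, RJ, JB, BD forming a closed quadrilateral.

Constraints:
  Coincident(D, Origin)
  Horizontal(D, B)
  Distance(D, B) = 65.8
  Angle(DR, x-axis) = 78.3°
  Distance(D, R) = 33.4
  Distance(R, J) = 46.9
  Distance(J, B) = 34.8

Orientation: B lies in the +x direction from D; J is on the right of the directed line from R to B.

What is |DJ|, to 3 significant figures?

32.5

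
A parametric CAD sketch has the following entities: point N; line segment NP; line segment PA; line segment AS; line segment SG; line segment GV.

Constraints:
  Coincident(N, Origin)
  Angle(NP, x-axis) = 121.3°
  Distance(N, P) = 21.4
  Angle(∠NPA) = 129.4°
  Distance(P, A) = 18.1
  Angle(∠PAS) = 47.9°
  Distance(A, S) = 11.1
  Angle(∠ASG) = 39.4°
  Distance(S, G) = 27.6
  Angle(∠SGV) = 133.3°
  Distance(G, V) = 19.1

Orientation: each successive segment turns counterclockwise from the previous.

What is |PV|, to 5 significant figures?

41.341

N is at the origin; NP runs at 121.3° with length 21.4, so P = (-11.118, 18.285). ∠NPA = 129.4° gives PA at 171.90° from the x-axis; with |PA| = 18.1, A = (-29.037, 20.836). ∠PAS = 47.9° gives AS at -56.000° from the x-axis; with |AS| = 11.1, S = (-22.830, 11.633). ∠ASG = 39.4° gives SG at 84.600° from the x-axis; with |SG| = 27.6, G = (-20.233, 39.111). ∠SGV = 133.3° gives GV at 131.30° from the x-axis; with |GV| = 19.1, V = (-32.839, 53.460). Then |PV| = |V − P| = 41.341.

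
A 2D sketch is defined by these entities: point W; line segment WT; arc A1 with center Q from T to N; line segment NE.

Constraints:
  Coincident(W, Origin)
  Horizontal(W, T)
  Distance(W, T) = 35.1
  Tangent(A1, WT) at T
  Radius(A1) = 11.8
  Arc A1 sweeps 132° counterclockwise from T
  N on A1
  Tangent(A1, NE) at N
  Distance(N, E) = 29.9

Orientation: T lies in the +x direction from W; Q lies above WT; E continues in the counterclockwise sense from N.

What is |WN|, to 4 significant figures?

48.09

W is at the origin; WT is horizontal with |WT| = 35.1 and T on the +x side, so T = (35.10, 0.000). Since A1 is tangent to WT there, QT ⟂ WT, so Q = T + (0, 11.8) = (35.10, 11.80). On A1, T sits at bearing -90° from Q; a 132° counterclockwise sweep puts N at bearing 42°, so N = Q + 11.8·(cos 42°, sin 42°) = (43.87, 19.70). Then |WN| = |N − W| = 48.09.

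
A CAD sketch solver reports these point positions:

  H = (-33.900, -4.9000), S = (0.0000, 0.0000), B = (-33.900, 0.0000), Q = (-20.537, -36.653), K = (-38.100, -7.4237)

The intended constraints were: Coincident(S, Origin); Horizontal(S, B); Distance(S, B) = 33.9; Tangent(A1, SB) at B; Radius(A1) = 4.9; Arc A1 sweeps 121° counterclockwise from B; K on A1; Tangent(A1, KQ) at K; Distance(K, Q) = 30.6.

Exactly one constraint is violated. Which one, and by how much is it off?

Distance(K, Q) = 30.6 — off by 3.50.

S = (0.00, 0.00) ✓; S.y = 0.00, B.y = 0.00 ✓; |SB| = 33.90 ✓; ∠(HB, BS) = 90.00° ✓; |HB| = 4.900 ✓; bearing(H→K) − bearing(H→B) = 121.0° ✓; |HK| = 4.900 ✓; ∠(HK, KQ) = 90.00° ✓; |KQ| = 34.10 ✗.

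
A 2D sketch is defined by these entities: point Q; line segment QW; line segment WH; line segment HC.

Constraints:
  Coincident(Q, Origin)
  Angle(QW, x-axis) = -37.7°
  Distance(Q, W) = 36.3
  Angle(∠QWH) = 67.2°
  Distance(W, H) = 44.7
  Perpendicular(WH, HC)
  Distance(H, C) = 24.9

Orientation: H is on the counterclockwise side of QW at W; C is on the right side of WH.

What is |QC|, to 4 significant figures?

65.91

∠QWH = 67.2°, so WH runs at -37.7° + (180° − 67.2°) = 75.10° from the x-axis; with |WH| = 44.7, H = W + 44.7·(cos 75.10°, sin 75.10°) = (40.22, 21.00). WH ⟂ HC; with |HC| = 24.9 on the right of WH, C = H + 24.9·(0.9664, -0.2571) = (64.28, 14.60). Then |QC| = |C − Q| = 65.91.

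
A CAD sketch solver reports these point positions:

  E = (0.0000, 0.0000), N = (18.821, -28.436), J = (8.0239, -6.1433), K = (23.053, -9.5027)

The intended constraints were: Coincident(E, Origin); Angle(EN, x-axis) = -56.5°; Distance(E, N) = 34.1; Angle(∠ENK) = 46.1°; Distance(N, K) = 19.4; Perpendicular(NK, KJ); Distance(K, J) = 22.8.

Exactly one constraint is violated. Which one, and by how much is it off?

Distance(K, J) = 22.8 — off by 7.40.

E = (0.00, 0.00) ✓; EN at -56.50° ✓; |EN| = 34.10 ✓; ∠ENK = 46.10° ✓; |NK| = 19.40 ✓; ∠(NK, KJ) = 90.00° ✓; |KJ| = 15.40 ✗.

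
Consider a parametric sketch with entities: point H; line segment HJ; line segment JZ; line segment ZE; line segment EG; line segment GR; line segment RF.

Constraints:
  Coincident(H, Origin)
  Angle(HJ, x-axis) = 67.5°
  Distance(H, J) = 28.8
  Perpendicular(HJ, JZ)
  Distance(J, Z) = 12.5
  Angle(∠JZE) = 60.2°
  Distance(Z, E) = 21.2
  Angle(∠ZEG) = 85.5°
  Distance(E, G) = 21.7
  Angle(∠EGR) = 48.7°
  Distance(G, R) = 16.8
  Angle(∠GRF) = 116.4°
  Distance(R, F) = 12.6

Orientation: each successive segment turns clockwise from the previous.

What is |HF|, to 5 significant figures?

19.269

H is at the origin; HJ runs at 67.5° with length 28.8, so J = (11.021, 26.608). HJ ⟂ JZ, so JZ runs at -22.500°; with |JZ| = 12.5, Z = (22.570, 21.824). ∠JZE = 60.2° gives ZE at -142.30° from the x-axis; with |ZE| = 21.2, E = (5.7958, 8.8598). ∠ZEG = 85.5° gives EG at 123.20° from the x-axis; with |EG| = 21.7, G = (-6.0863, 27.018). ∠EGR = 48.7° gives GR at -8.1000° from the x-axis; with |GR| = 16.8, R = (10.546, 24.650). ∠GRF = 116.4° gives RF at -71.700° from the x-axis; with |RF| = 12.6, F = (14.502, 12.688). Then |HF| = |F − H| = 19.269.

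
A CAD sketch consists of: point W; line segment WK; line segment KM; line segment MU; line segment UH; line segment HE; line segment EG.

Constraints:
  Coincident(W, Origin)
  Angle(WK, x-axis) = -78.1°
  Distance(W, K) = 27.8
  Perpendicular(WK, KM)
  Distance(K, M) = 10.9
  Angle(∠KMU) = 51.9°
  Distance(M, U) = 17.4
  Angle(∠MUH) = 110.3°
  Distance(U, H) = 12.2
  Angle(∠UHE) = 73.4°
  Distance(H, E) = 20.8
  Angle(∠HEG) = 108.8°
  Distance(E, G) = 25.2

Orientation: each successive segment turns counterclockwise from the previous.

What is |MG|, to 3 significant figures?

13.7

∠UHE = 73.4° gives HE at -43.7° from the x-axis; with |HE| = 20.8, E = (7.51, -34.2). ∠HEG = 108.8° gives EG at 27.5° from the x-axis; with |EG| = 25.2, G = (29.9, -22.5). Then |MG| = |G − M| = 13.7.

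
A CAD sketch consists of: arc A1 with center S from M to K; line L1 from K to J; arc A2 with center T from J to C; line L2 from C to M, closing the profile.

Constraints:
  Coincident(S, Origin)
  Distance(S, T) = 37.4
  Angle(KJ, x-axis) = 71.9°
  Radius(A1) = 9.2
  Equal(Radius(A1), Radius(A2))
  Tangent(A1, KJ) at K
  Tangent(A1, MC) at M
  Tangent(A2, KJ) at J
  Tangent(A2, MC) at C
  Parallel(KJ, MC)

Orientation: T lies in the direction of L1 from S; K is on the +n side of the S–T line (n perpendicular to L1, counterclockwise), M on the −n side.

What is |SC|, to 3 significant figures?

38.5

The slot axis is L1's direction at 71.9°, so u = (cos 71.9°, sin 71.9°) = (0.311, 0.951) and n = (−sin 71.9°, cos 71.9°) = (-0.951, 0.311). S is at the origin and T lies 37.4 along u from S, so T = 37.4·u = (11.6, 35.5). Tangency of A1 to both parallel lines with radius 9.2 puts K and M at S ± 9.2·n: K = (-8.74, 2.86), M = (8.74, -2.86). Equal radii place J and C the same way about T: J = T + 9.2·n = (2.87, 38.4), C = T − 9.2·n = (20.4, 32.7). Then |SC| = |C − S| = 38.5.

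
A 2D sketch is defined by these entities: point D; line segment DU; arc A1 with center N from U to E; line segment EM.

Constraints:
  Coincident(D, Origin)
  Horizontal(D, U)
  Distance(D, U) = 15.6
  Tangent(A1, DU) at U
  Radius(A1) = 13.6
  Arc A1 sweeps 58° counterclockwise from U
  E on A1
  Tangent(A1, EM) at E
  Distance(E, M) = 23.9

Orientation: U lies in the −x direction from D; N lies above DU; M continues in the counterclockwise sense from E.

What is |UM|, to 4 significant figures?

36.01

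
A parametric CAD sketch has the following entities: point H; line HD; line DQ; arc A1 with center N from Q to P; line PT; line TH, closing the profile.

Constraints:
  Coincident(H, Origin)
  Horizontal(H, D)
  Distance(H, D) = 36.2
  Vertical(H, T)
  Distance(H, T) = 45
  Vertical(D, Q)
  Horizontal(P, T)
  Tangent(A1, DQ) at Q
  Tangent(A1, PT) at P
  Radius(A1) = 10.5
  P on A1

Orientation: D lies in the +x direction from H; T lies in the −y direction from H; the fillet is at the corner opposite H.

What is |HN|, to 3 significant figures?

43.0

H is at the origin; HD is horizontal with |HD| = 36.2 and D on the +x side, so D = (36.2, 0.00). H and T share the same x with |HT| = 45.0 and T on the −y side, so T = (0.00, -45.0). The virtual corner opposite H is at (36.2, -45.0). Tangency of A1 to DQ means the radius NQ is perpendicular to DQ and A1 meets PT tangentially, so NP is at right angles to PT, with radius 10.5, so the center N sits 10.5 in from both sides at N = (25.7, -34.5). Then |HN| = |N − H| = 43.0.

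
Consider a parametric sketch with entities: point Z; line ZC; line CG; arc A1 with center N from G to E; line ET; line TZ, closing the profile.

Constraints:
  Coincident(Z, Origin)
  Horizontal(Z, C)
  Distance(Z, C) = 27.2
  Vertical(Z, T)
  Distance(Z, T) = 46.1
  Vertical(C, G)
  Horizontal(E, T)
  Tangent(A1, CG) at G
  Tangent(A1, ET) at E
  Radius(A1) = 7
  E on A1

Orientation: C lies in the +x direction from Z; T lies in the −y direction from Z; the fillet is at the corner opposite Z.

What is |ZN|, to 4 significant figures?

44.01

Z and T share the same x with |ZT| = 46.1 and T on the −y side, so T = (0.000, -46.10). The virtual corner opposite Z is at (27.20, -46.10). Tangency of A1 to CG means the radius NG is perpendicular to CG and A1 meets ET tangentially, so NE is at right angles to ET, with radius 7.0, so the center N sits 7.0 in from both sides at N = (20.20, -39.10). Then |ZN| = |N − Z| = 44.01.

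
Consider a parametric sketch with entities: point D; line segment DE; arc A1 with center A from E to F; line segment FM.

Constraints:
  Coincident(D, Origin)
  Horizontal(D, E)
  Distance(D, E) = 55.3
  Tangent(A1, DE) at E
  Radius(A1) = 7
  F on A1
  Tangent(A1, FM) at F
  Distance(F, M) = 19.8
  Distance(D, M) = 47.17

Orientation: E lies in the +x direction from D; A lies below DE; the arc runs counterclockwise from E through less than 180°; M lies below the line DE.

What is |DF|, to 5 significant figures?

49.011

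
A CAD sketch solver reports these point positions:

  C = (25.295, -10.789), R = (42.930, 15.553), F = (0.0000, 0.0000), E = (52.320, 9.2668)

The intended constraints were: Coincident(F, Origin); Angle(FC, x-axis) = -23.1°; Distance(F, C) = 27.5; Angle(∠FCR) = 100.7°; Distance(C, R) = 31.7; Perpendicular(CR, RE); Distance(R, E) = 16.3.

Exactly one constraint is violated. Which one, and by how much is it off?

Distance(R, E) = 16.3 — off by 5.00.

F = (0.00, 0.00) ✓; FC at -23.10° ✓; |FC| = 27.50 ✓; ∠FCR = 100.7° ✓; |CR| = 31.70 ✓; ∠(CR, RE) = 90.00° ✓; |RE| = 11.30 ✗.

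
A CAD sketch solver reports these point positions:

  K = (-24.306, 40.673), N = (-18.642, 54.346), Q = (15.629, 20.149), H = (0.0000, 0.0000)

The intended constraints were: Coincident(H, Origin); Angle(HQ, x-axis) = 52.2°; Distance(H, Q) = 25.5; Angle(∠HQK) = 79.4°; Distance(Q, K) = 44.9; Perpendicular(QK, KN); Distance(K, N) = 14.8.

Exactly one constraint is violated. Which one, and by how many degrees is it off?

Perpendicular(QK, KN) — off by 4.70°.

H = (0.00, 0.00) ✓; HQ at 52.20° ✓; |HQ| = 25.50 ✓; ∠HQK = 79.40° ✓; |QK| = 44.90 ✓; ∠(QK, KN) = 85.30° ✗; |KN| = 14.80 ✓.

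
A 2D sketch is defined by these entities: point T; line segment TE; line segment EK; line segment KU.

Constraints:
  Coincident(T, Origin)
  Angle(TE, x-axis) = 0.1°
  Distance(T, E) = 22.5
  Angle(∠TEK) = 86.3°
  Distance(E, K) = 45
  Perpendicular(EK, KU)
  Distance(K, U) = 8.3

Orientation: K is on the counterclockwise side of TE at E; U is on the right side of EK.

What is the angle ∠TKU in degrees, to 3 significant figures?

117°

T is at the origin; TE runs at 0.1° with length 22.5, so E = 22.5·(cos 0.1°, sin 0.1°) = (22.5, 0.0393). ∠TEK = 86.3°, so EK runs at 0.1° + (180° − 86.3°) = 93.8° from the x-axis; with |EK| = 45.0, K = E + 45.0·(cos 93.8°, sin 93.8°) = (19.5, 44.9). EK ⟂ KU; with |KU| = 8.3 on the right of EK, U = K + 8.3·(0.998, 0.0663) = (27.8, 45.5). Then cos ∠TKU = KT·KU / (|KT||KU|), giving 117°.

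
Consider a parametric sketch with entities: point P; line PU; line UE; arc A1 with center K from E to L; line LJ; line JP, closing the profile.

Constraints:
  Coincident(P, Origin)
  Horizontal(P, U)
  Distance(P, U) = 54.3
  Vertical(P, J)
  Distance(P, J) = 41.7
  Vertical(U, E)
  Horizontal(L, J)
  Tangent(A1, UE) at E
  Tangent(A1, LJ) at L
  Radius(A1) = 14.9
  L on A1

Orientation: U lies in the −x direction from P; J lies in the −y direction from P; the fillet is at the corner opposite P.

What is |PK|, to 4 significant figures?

47.65

P is at the origin; PU is horizontal with |PU| = 54.3 and U on the −x side, so U = (-54.30, 0.000). PJ is vertical with |PJ| = 41.7 and J on the −y side, so J = (0.000, -41.70). The virtual corner opposite P is at (-54.30, -41.70). A1 meets UE tangentially, so KE is at right angles to UE and tangency of A1 to LJ means the radius KL is perpendicular to LJ, with radius 14.9, so the center K sits 14.9 in from both sides at K = (-39.40, -26.80). Then |PK| = |K − P| = 47.65.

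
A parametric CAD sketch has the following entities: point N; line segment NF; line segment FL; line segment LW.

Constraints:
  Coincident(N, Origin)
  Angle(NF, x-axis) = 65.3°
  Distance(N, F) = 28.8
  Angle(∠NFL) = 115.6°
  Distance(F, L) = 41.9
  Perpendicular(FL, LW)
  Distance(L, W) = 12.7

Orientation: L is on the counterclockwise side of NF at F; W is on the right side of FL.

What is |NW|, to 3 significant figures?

66.7

N is at the origin; NF runs at 65.3° with length 28.8, so F = 28.8·(cos 65.3°, sin 65.3°) = (12.0, 26.2). ∠NFL = 115.6°, so FL runs at 65.3° + (180° − 115.6°) = 130° from the x-axis; with |FL| = 41.9, L = F + 41.9·(cos 130°, sin 130°) = (-14.7, 58.4). FL ⟂ LW; with |LW| = 12.7 on the right of FL, W = L + 12.7·(0.769, 0.639) = (-4.96, 66.5). Then |NW| = |W − N| = 66.7.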